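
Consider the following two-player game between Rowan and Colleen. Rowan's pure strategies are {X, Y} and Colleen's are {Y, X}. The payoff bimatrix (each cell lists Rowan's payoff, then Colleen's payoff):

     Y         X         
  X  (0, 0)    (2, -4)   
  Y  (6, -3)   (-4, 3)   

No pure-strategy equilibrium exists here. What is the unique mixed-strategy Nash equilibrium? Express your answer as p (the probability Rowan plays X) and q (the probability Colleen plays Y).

p = 3/5, q = 1/2

For Colleen to be willing to mix, Colleen must be indifferent between Y and X, which pins down Rowan's mix.
  Colleen's payoff from Y: p·0 + (1−p)·(-3) = 3p - 3
  Colleen's payoff from X: p·(-4) + (1−p)·3 = -7p + 3
  3p - 3 = -7p + 3  ⇒  10p = 6  ⇒  p = 3/5.
Rowan's indifference between X and Y determines Colleen's mixing probability q:
  Rowan's payoff to X: q·0 + (1−q)·2 = -2q + 2
  Rowan's payoff to Y: q·6 + (1−q)·(-4) = 10q - 4
  -2q + 2 = 10q - 4  ⇒  -12q = -6  ⇒  q = 1/2.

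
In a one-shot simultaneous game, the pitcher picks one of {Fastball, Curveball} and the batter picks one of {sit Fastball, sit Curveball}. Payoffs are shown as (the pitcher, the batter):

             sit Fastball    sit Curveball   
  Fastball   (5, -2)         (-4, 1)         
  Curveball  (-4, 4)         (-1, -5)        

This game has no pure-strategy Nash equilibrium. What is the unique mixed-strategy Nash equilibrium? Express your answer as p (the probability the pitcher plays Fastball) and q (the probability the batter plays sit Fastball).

p = 3/4, q = 1/4

Set the batter's expected payoff from sit Fastball equal to that from sit Curveball:
  the batter's expected payoff from sit Fastball: p·(-2) + (1−p)·4 = -6p + 4
  the batter's expected payoff from sit Curveball: p·1 + (1−p)·(-5) = 6p - 5
  -6p + 4 = 6p - 5  ⇒  -12p = -9  ⇒  p = 3/4.
For the pitcher to be willing to mix, the pitcher must be indifferent between Fastball and Curveball, which pins down the batter's mix.
  the pitcher's payoff to Fastball: q·5 + (1−q)·(-4) = 9q - 4
  the pitcher's payoff to Curveball: q·(-4) + (1−q)·(-1) = -3q - 1
  9q - 4 = -3q - 1  ⇒  12q = 3  ⇒  q = 1/4.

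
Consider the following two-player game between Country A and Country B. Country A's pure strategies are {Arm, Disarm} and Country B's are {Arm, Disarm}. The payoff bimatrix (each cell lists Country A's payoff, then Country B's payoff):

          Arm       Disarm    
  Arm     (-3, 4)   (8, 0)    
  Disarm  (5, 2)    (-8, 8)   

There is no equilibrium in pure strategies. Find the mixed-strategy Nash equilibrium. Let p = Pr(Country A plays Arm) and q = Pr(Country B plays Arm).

Country B's indifference between Arm and Disarm determines Country A's mixing probability p:
  Country B's payoff from Arm: p·4 + (1−p)·2 = 2p + 2
  Country B's payoff from Disarm: p·0 + (1−p)·8 = -8p + 8
  2p + 2 = -8p + 8  ⇒  10p = 6  ⇒  p = 3/5.
In a mixed equilibrium Country A is indifferent between Arm and Disarm; this condition fixes q.
  Country A's payoff from Arm: q·(-3) + (1−q)·8 = -11q + 8
  Country A's payoff from Disarm: q·5 + (1−q)·(-8) = 13q - 8
  -11q + 8 = 13q - 8  ⇒  -24q = -16  ⇒  q = 2/3.

p = 3/5, q = 2/3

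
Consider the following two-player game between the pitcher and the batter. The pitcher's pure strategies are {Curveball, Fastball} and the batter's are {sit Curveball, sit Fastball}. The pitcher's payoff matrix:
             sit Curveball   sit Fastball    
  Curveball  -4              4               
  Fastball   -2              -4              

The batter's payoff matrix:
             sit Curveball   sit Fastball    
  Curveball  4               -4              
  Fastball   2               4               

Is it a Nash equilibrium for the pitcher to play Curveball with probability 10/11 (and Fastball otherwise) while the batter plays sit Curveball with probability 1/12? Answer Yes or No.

No

Given the pitcher's mix p = 10/11, the batter's payoff from sit Curveball is 42/11 but from sit Fastball is -36/11. The batter strictly prefers sit Curveball, so the batter would not mix.
So the proposed profile is not a Nash equilibrium.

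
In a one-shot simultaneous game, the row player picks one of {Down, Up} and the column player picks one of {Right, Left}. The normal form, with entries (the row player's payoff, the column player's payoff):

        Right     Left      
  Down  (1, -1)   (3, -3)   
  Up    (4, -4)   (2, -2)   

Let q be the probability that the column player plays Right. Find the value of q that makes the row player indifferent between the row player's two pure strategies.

q = 1/4

Set the row player's expected payoff from Down equal to that from Up:
  the row player's payoff from Down: q·1 + (1−q)·3 = -2q + 3
  the row player's payoff from Up: q·4 + (1−q)·2 = 2q + 2
  -2q + 3 = 2q + 2  ⇒  -4q = -1  ⇒  q = 1/4.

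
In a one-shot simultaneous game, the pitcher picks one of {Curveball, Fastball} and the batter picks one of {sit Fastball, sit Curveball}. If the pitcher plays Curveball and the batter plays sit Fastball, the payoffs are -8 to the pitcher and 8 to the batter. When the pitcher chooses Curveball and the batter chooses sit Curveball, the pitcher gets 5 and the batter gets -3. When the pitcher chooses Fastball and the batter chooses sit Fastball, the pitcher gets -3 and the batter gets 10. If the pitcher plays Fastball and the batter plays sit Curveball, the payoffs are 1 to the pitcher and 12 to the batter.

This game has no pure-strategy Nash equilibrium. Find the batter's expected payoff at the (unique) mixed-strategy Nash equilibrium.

126/13

For the batter to be willing to mix, the batter must be indifferent between sit Fastball and sit Curveball, which pins down the pitcher's mix.
  the batter's payoff from sit Fastball: p·8 + (1−p)·10 = -2p + 10
  the batter's payoff from sit Curveball: p·(-3) + (1−p)·12 = -15p + 12
  -2p + 10 = -15p + 12  ⇒  13p = 2  ⇒  p = 2/13.
At equilibrium the batter is indifferent across columns, so the batter's payoff equals the payoff from sit Fastball: (2/13)·8 + (11/13)·10 = 126/13.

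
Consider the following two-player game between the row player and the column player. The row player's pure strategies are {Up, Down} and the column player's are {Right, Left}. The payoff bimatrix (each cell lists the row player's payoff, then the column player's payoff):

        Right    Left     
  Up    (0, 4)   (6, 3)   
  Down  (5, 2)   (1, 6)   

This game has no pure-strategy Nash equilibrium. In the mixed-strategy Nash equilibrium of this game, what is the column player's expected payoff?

The row player's mix must leave the column player indifferent between Right and Left.
  the column player's payoff from Right: p·4 + (1−p)·2 = 2p + 2
  the column player's payoff from Left: p·3 + (1−p)·6 = -3p + 6
  2p + 2 = -3p + 6  ⇒  5p = 4  ⇒  p = 4/5.
At equilibrium the column player is indifferent across columns, so the column player's payoff equals the payoff from Right: (4/5)·4 + (1/5)·2 = 18/5.

18/5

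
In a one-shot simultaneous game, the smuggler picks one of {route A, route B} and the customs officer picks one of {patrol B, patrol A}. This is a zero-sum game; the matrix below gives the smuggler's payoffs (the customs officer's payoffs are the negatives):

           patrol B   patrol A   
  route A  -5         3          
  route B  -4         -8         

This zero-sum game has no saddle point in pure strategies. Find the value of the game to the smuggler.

v = -13/3

The smuggler's indifference between route A and route B determines the customs officer's mixing probability q:
  the smuggler's payoff to route A: q·(-5) + (1−q)·3 = -8q + 3
  the smuggler's payoff to route B: q·(-4) + (1−q)·(-8) = 4q - 8
  -8q + 3 = 4q - 8  ⇒  -12q = -11  ⇒  q = 11/12.
The value is the smuggler's expected payoff against this mix (using route A): (11/12)·(-5) + (1/12)·3 = -13/3.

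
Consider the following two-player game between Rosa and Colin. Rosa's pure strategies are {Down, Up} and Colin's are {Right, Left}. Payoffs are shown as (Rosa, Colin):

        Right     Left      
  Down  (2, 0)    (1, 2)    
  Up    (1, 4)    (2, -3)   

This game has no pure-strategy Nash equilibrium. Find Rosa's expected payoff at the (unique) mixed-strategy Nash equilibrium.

In a mixed equilibrium Rosa is indifferent between Down and Up; this condition fixes q.
  Rosa's payoff from Down: q·2 + (1−q)·1 = q + 1
  Rosa's payoff from Up: q·1 + (1−q)·2 = -q + 2
  q + 1 = -q + 2  ⇒  2q = 1  ⇒  q = 1/2.
At equilibrium Rosa is indifferent across rows, so Rosa's payoff equals the payoff from Down: (1/2)·2 + (1/2)·1 = 3/2.

3/2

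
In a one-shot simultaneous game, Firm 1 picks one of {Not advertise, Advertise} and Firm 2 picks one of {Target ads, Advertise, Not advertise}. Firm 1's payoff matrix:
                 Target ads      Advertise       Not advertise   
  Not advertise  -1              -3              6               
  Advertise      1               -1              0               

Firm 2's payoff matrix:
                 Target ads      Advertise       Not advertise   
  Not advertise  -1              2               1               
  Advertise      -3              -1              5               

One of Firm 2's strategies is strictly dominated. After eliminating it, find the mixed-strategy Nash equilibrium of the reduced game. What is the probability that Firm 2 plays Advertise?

Firm 2's strategy Target ads is strictly dominated by Advertise: 2 > -1 and -1 > -3. Eliminate Target ads.
In a mixed equilibrium Firm 1 is indifferent between Not advertise and Advertise; this condition fixes q.
  Firm 1's payoff from Not advertise: q·(-3) + (1−q)·6 = -9q + 6
  Firm 1's payoff from Advertise: q·(-1) + (1−q)·0 = -q
  -9q + 6 = -q  ⇒  -8q = -6  ⇒  q = 3/4.

q = 3/4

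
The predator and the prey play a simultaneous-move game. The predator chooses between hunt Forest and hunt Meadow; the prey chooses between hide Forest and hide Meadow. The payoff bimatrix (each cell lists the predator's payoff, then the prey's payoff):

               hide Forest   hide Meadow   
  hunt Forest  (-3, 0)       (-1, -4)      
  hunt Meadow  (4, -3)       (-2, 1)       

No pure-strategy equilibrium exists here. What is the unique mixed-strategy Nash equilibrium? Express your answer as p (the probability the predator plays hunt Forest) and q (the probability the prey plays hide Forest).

p = 1/2, q = 1/8

For the prey to be willing to mix, the prey must be indifferent between hide Forest and hide Meadow, which pins down the predator's mix.
  the prey's payoff to hide Forest: p·0 + (1−p)·(-3) = 3p - 3
  the prey's payoff to hide Meadow: p·(-4) + (1−p)·1 = -5p + 1
  3p - 3 = -5p + 1  ⇒  8p = 4  ⇒  p = 1/2.
For the predator to be willing to mix, the predator must be indifferent between hunt Forest and hunt Meadow, which pins down the prey's mix.
  the predator's expected payoff from hunt Forest: q·(-3) + (1−q)·(-1) = -2q - 1
  the predator's expected payoff from hunt Meadow: q·4 + (1−q)·(-2) = 6q - 2
  -2q - 1 = 6q - 2  ⇒  -8q = -1  ⇒  q = 1/8.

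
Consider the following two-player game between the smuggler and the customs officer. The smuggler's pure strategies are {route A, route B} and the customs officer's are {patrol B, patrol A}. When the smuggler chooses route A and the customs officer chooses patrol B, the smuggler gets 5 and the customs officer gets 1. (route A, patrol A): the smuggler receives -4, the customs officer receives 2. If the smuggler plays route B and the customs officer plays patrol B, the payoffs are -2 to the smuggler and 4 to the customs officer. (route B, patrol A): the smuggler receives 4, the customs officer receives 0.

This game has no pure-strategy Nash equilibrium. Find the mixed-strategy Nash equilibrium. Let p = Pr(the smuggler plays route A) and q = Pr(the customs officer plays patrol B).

p = 4/5, q = 8/15

For the customs officer to be willing to mix, the customs officer must be indifferent between patrol B and patrol A, which pins down the smuggler's mix.
  the customs officer's expected payoff from patrol B: p·1 + (1−p)·4 = -3p + 4
  the customs officer's expected payoff from patrol A: p·2 + (1−p)·0 = 2p
  -3p + 4 = 2p  ⇒  -5p = -4  ⇒  p = 4/5.
Set the smuggler's expected payoff from route A equal to that from route B:
  the smuggler's payoff from route A: q·5 + (1−q)·(-4) = 9q - 4
  the smuggler's payoff from route B: q·(-2) + (1−q)·4 = -6q + 4
  9q - 4 = -6q + 4  ⇒  15q = 8  ⇒  q = 8/15.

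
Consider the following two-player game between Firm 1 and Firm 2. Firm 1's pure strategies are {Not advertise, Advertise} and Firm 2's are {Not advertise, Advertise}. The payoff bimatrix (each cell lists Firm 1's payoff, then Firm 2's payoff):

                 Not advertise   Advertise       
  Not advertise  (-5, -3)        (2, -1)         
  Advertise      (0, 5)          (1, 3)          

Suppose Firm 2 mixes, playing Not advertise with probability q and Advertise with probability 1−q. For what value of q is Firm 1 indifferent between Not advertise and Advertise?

Set Firm 1's expected payoff from Not advertise equal to that from Advertise:
  Firm 1's payoff to Not advertise: q·(-5) + (1−q)·2 = -7q + 2
  Firm 1's payoff to Advertise: q·0 + (1−q)·1 = -q + 1
  -7q + 2 = -q + 1  ⇒  -6q = -1  ⇒  q = 1/6.

q = 1/6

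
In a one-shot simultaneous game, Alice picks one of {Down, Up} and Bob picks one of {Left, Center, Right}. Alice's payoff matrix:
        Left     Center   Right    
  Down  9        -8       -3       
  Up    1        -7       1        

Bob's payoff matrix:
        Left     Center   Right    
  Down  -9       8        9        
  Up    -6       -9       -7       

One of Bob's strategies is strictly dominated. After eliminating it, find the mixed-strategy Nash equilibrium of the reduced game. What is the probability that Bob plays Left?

q = 1/3

Bob's strategy Center is strictly dominated by Right: 9 > 8 and -7 > -9. Eliminate Center.
Set Alice's expected payoff from Down equal to that from Up:
  Alice's payoff from Down: q·9 + (1−q)·(-3) = 12q - 3
  Alice's payoff from Up: q·1 + (1−q)·1 = 1
  12q - 3 = 1  ⇒  12q = 4  ⇒  q = 1/3.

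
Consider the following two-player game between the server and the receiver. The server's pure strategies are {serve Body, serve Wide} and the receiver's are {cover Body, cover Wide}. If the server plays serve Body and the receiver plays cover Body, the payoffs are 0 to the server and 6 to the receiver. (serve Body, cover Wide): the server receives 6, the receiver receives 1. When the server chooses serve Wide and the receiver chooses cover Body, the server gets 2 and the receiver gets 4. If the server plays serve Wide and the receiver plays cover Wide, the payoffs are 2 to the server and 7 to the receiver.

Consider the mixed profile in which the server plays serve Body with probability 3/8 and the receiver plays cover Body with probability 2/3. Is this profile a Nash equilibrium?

Yes

Check the receiver's indifference given the server's mix p = 3/8:
  payoff from cover Body = 19/4; payoff from cover Wide = 19/4 — equal.
Check the server's indifference given the receiver's mix q = 2/3:
  payoff from serve Body = 2; payoff from serve Wide = 2 — equal.
Both players are indifferent, so neither can profitably deviate.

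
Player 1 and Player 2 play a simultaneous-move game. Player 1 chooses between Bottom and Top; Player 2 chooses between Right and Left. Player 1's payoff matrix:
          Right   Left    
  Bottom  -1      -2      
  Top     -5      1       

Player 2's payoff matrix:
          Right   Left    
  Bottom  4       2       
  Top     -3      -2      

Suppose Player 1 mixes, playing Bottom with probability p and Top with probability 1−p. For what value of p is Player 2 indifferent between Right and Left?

p = 1/3

Set Player 2's expected payoff from Right equal to that from Left:
  Player 2's payoff to Right: p·4 + (1−p)·(-3) = 7p - 3
  Player 2's payoff to Left: p·2 + (1−p)·(-2) = 4p - 2
  7p - 3 = 4p - 2  ⇒  3p = 1  ⇒  p = 1/3.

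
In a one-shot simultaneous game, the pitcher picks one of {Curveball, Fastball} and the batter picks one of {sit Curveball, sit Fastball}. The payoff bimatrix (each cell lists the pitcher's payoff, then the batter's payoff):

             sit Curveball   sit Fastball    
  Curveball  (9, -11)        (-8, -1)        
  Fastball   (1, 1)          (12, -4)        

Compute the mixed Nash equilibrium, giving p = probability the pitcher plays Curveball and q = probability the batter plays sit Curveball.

p = 1/3, q = 5/7

In a mixed equilibrium the batter is indifferent between sit Curveball and sit Fastball; this condition fixes p.
  the batter's expected payoff from sit Curveball: p·(-11) + (1−p)·1 = -12p + 1
  the batter's expected payoff from sit Fastball: p·(-1) + (1−p)·(-4) = 3p - 4
  -12p + 1 = 3p - 4  ⇒  -15p = -5  ⇒  p = 1/3.
The batter's mix must leave the pitcher indifferent between Curveball and Fastball.
  the pitcher's payoff from Curveball: q·9 + (1−q)·(-8) = 17q - 8
  the pitcher's payoff from Fastball: q·1 + (1−q)·12 = -11q + 12
  17q - 8 = -11q + 12  ⇒  28q = 20  ⇒  q = 5/7.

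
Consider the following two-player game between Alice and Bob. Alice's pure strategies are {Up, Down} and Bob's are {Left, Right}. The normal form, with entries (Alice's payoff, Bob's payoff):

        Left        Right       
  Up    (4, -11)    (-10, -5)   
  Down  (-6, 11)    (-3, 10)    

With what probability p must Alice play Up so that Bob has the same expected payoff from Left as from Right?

Set Bob's expected payoff from Left equal to that from Right:
  Bob's expected payoff from Left: p·(-11) + (1−p)·11 = -22p + 11
  Bob's expected payoff from Right: p·(-5) + (1−p)·10 = -15p + 10
  -22p + 11 = -15p + 10  ⇒  -7p = -1  ⇒  p = 1/7.

p = 1/7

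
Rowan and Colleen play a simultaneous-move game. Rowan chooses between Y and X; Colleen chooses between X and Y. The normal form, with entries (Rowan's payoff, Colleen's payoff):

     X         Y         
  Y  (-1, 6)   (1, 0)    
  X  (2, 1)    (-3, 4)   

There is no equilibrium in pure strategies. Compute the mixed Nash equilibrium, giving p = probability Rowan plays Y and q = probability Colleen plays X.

p = 1/3, q = 4/7

For Colleen to be willing to mix, Colleen must be indifferent between X and Y, which pins down Rowan's mix.
  Colleen's expected payoff from X: p·6 + (1−p)·1 = 5p + 1
  Colleen's expected payoff from Y: p·0 + (1−p)·4 = -4p + 4
  5p + 1 = -4p + 4  ⇒  9p = 3  ⇒  p = 1/3.
Colleen's mix must leave Rowan indifferent between Y and X.
  Rowan's expected payoff from Y: q·(-1) + (1−q)·1 = -2q + 1
  Rowan's expected payoff from X: q·2 + (1−q)·(-3) = 5q - 3
  -2q + 1 = 5q - 3  ⇒  -7q = -4  ⇒  q = 4/7.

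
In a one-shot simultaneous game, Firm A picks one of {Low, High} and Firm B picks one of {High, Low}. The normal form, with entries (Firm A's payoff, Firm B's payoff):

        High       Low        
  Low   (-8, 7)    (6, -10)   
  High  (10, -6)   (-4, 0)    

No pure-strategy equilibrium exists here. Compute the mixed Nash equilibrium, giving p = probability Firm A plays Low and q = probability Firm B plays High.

p = 6/23, q = 5/14

Firm B's indifference between High and Low determines Firm A's mixing probability p:
  Firm B's expected payoff from High: p·7 + (1−p)·(-6) = 13p - 6
  Firm B's expected payoff from Low: p·(-10) + (1−p)·0 = -10p
  13p - 6 = -10p  ⇒  23p = 6  ⇒  p = 6/23.
Firm B's mix must leave Firm A indifferent between Low and High.
  Firm A's payoff from Low: q·(-8) + (1−q)·6 = -14q + 6
  Firm A's payoff from High: q·10 + (1−q)·(-4) = 14q - 4
  -14q + 6 = 14q - 4  ⇒  -28q = -10  ⇒  q = 5/14.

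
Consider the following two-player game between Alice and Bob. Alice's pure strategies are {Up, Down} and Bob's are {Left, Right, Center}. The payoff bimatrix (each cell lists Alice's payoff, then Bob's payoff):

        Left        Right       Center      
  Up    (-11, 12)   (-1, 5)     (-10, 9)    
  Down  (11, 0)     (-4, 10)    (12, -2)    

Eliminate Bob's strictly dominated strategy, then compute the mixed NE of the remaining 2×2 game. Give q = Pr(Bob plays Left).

Bob's strategy Center is strictly dominated by Left: 12 > 9 and 0 > -2. Eliminate Center.
Bob's mix must leave Alice indifferent between Up and Down.
  Alice's payoff from Up: q·(-11) + (1−q)·(-1) = -10q - 1
  Alice's payoff from Down: q·11 + (1−q)·(-4) = 15q - 4
  -10q - 1 = 15q - 4  ⇒  -25q = -3  ⇒  q = 3/25.

q = 3/25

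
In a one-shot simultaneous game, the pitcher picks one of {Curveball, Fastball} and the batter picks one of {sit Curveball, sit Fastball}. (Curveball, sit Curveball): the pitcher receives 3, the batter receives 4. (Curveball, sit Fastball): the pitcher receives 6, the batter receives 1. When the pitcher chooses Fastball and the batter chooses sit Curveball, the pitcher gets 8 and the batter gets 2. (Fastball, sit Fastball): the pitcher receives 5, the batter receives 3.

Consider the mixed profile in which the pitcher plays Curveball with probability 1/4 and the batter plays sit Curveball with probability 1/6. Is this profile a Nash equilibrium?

Check the batter's indifference given the pitcher's mix p = 1/4:
  payoff from sit Curveball = 5/2; payoff from sit Fastball = 5/2 — equal.
Check the pitcher's indifference given the batter's mix q = 1/6:
  payoff from Curveball = 11/2; payoff from Fastball = 11/2 — equal.
Both players are indifferent, so neither can profitably deviate.

Yes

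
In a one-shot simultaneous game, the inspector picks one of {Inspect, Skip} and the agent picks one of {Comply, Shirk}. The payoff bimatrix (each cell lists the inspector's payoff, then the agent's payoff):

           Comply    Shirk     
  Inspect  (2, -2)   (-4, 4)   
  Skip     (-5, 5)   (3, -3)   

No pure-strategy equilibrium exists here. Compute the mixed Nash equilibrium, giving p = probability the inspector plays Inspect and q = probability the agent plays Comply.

Set the agent's expected payoff from Comply equal to that from Shirk:
  the agent's expected payoff from Comply: p·(-2) + (1−p)·5 = -7p + 5
  the agent's expected payoff from Shirk: p·4 + (1−p)·(-3) = 7p - 3
  -7p + 5 = 7p - 3  ⇒  -14p = -8  ⇒  p = 4/7.
For the inspector to be willing to mix, the inspector must be indifferent between Inspect and Skip, which pins down the agent's mix.
  the inspector's payoff from Inspect: q·2 + (1−q)·(-4) = 6q - 4
  the inspector's payoff from Skip: q·(-5) + (1−q)·3 = -8q + 3
  6q - 4 = -8q + 3  ⇒  14q = 7  ⇒  q = 1/2.

p = 4/7, q = 1/2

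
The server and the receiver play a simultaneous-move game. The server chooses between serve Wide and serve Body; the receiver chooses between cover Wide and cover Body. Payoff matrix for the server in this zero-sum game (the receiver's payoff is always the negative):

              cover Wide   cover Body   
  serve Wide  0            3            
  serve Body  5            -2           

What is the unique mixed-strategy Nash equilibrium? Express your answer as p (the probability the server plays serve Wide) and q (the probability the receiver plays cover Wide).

Set the receiver's expected payoff from cover Wide equal to that from cover Body:
  the receiver's payoff from cover Wide: p·0 + (1−p)·(-5) = 5p - 5
  the receiver's payoff from cover Body: p·(-3) + (1−p)·2 = -5p + 2
  5p - 5 = -5p + 2  ⇒  10p = 7  ⇒  p = 7/10.
In a mixed equilibrium the server is indifferent between serve Wide and serve Body; this condition fixes q.
  the server's expected payoff from serve Wide: q·0 + (1−q)·3 = -3q + 3
  the server's expected payoff from serve Body: q·5 + (1−q)·(-2) = 7q - 2
  -3q + 3 = 7q - 2  ⇒  -10q = -5  ⇒  q = 1/2.

p = 7/10, q = 1/2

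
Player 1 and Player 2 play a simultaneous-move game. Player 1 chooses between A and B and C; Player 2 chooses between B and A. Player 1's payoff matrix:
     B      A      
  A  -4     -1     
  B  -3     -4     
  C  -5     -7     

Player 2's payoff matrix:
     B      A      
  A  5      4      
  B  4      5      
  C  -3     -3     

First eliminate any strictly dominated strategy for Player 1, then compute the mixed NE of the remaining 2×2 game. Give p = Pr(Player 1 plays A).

p = 1/2

Player 1's strategy C is strictly dominated by B: -3 > -5 and -4 > -7. Eliminate C.
Set Player 2's expected payoff from B equal to that from A:
  Player 2's payoff from B: p·5 + (1−p)·4 = p + 4
  Player 2's payoff from A: p·4 + (1−p)·5 = -p + 5
  p + 4 = -p + 5  ⇒  2p = 1  ⇒  p = 1/2.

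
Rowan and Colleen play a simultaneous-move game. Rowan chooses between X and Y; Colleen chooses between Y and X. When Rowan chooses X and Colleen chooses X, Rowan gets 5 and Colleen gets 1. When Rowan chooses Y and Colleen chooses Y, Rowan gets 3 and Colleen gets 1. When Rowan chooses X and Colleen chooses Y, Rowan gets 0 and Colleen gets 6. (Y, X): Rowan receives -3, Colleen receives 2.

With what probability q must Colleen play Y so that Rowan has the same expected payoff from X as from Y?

Rowan's indifference between X and Y determines Colleen's mixing probability q:
  Rowan's payoff to X: q·0 + (1−q)·5 = -5q + 5
  Rowan's payoff to Y: q·3 + (1−q)·(-3) = 6q - 3
  -5q + 5 = 6q - 3  ⇒  -11q = -8  ⇒  q = 8/11.

q = 8/11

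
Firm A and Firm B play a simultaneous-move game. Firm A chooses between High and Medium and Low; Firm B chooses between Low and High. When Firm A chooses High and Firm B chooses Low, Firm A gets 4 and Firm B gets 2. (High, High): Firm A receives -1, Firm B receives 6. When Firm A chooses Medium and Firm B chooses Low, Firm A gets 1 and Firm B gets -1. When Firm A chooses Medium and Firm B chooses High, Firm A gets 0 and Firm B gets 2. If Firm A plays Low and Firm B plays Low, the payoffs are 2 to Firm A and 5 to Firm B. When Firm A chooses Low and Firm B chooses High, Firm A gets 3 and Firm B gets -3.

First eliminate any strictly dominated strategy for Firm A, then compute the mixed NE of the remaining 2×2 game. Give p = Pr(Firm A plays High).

Firm A's strategy Medium is strictly dominated by Low: 2 > 1 and 3 > 0. Eliminate Medium.
In a mixed equilibrium Firm B is indifferent between Low and High; this condition fixes p.
  Firm B's expected payoff from Low: p·2 + (1−p)·5 = -3p + 5
  Firm B's expected payoff from High: p·6 + (1−p)·(-3) = 9p - 3
  -3p + 5 = 9p - 3  ⇒  -12p = -8  ⇒  p = 2/3.

p = 2/3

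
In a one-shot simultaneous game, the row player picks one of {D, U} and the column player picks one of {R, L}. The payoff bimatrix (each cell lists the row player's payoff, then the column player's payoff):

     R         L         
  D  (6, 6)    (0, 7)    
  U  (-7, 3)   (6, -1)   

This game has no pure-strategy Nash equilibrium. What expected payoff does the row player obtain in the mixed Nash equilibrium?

36/19

The column player's mix must leave the row player indifferent between D and U.
  the row player's payoff from D: q·6 + (1−q)·0 = 6q
  the row player's payoff from U: q·(-7) + (1−q)·6 = -13q + 6
  6q = -13q + 6  ⇒  19q = 6  ⇒  q = 6/19.
At equilibrium the row player is indifferent across rows, so the row player's payoff equals the payoff from D: (6/19)·6 + (13/19)·0 = 36/19.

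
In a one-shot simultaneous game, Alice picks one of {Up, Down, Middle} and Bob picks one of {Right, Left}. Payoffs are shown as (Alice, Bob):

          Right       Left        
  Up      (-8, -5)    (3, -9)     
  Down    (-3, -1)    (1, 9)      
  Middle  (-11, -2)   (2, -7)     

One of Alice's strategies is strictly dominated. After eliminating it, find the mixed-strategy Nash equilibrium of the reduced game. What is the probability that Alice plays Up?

Alice's strategy Middle is strictly dominated by Up: -8 > -11 and 3 > 2. Eliminate Middle.
In a mixed equilibrium Bob is indifferent between Right and Left; this condition fixes p.
  Bob's payoff from Right: p·(-5) + (1−p)·(-1) = -4p - 1
  Bob's payoff from Left: p·(-9) + (1−p)·9 = -18p + 9
  -4p - 1 = -18p + 9  ⇒  14p = 10  ⇒  p = 5/7.

p = 5/7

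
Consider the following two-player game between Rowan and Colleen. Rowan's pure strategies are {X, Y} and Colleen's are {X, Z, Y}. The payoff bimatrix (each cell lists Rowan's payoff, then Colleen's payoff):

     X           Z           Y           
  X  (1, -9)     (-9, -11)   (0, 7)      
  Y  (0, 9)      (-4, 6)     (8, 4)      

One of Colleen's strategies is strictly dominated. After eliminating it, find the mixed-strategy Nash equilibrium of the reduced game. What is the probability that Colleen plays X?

Colleen's strategy Z is strictly dominated by X: -9 > -11 and 9 > 6. Eliminate Z.
Colleen's mix must leave Rowan indifferent between X and Y.
  Rowan's payoff to X: q·1 + (1−q)·0 = q
  Rowan's payoff to Y: q·0 + (1−q)·8 = -8q + 8
  q = -8q + 8  ⇒  9q = 8  ⇒  q = 8/9.

q = 8/9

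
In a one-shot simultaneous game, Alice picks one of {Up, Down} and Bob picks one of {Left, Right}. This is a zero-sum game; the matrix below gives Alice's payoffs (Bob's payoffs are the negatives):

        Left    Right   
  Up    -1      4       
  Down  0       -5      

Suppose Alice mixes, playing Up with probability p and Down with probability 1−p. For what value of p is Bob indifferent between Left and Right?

p = 1/2

Set Bob's expected payoff from Left equal to that from Right:
  Bob's payoff to Left: p·1 + (1−p)·0 = p
  Bob's payoff to Right: p·(-4) + (1−p)·5 = -9p + 5
  p = -9p + 5  ⇒  10p = 5  ⇒  p = 1/2.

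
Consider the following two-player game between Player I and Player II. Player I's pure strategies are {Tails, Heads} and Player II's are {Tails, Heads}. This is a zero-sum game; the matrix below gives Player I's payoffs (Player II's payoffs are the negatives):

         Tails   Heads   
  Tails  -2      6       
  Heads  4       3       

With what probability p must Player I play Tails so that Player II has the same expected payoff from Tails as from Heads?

p = 1/9

Set Player II's expected payoff from Tails equal to that from Heads:
  Player II's expected payoff from Tails: p·2 + (1−p)·(-4) = 6p - 4
  Player II's expected payoff from Heads: p·(-6) + (1−p)·(-3) = -3p - 3
  6p - 4 = -3p - 3  ⇒  9p = 1  ⇒  p = 1/9.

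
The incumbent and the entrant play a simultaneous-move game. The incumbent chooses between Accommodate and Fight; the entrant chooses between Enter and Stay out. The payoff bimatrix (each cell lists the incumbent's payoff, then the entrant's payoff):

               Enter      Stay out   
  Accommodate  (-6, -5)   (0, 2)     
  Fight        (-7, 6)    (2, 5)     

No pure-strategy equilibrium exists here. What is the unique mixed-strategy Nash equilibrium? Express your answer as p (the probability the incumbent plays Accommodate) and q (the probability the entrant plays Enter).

In a mixed equilibrium the entrant is indifferent between Enter and Stay out; this condition fixes p.
  the entrant's expected payoff from Enter: p·(-5) + (1−p)·6 = -11p + 6
  the entrant's expected payoff from Stay out: p·2 + (1−p)·5 = -3p + 5
  -11p + 6 = -3p + 5  ⇒  -8p = -1  ⇒  p = 1/8.
The incumbent's indifference between Accommodate and Fight determines the entrant's mixing probability q:
  the incumbent's expected payoff from Accommodate: q·(-6) + (1−q)·0 = -6q
  the incumbent's expected payoff from Fight: q·(-7) + (1−q)·2 = -9q + 2
  -6q = -9q + 2  ⇒  3q = 2  ⇒  q = 2/3.

p = 1/8, q = 2/3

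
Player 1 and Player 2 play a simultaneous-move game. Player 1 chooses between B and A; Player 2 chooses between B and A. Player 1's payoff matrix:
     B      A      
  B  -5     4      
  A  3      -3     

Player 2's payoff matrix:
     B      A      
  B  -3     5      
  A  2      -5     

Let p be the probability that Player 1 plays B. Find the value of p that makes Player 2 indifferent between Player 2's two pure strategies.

In a mixed equilibrium Player 2 is indifferent between B and A; this condition fixes p.
  Player 2's expected payoff from B: p·(-3) + (1−p)·2 = -5p + 2
  Player 2's expected payoff from A: p·5 + (1−p)·(-5) = 10p - 5
  -5p + 2 = 10p - 5  ⇒  -15p = -7  ⇒  p = 7/15.

p = 7/15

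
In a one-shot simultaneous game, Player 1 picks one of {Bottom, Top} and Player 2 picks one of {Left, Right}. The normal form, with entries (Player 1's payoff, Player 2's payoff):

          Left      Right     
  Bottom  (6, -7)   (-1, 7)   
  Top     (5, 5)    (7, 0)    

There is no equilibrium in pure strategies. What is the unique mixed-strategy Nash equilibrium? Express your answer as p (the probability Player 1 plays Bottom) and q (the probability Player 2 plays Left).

p = 5/19, q = 8/9

Player 1's mix must leave Player 2 indifferent between Left and Right.
  Player 2's payoff to Left: p·(-7) + (1−p)·5 = -12p + 5
  Player 2's payoff to Right: p·7 + (1−p)·0 = 7p
  -12p + 5 = 7p  ⇒  -19p = -5  ⇒  p = 5/19.
Set Player 1's expected payoff from Bottom equal to that from Top:
  Player 1's payoff to Bottom: q·6 + (1−q)·(-1) = 7q - 1
  Player 1's payoff to Top: q·5 + (1−q)·7 = -2q + 7
  7q - 1 = -2q + 7  ⇒  9q = 8  ⇒  q = 8/9.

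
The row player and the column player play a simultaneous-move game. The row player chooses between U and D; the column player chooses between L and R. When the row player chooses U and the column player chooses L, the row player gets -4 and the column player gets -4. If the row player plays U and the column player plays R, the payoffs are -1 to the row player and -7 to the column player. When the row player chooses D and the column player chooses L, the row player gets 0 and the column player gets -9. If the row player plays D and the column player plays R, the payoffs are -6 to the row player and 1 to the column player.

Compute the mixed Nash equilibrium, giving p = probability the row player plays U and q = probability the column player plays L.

p = 10/13, q = 5/9

Set the column player's expected payoff from L equal to that from R:
  the column player's expected payoff from L: p·(-4) + (1−p)·(-9) = 5p - 9
  the column player's expected payoff from R: p·(-7) + (1−p)·1 = -8p + 1
  5p - 9 = -8p + 1  ⇒  13p = 10  ⇒  p = 10/13.
For the row player to be willing to mix, the row player must be indifferent between U and D, which pins down the column player's mix.
  the row player's payoff from U: q·(-4) + (1−q)·(-1) = -3q - 1
  the row player's payoff from D: q·0 + (1−q)·(-6) = 6q - 6
  -3q - 1 = 6q - 6  ⇒  -9q = -5  ⇒  q = 5/9.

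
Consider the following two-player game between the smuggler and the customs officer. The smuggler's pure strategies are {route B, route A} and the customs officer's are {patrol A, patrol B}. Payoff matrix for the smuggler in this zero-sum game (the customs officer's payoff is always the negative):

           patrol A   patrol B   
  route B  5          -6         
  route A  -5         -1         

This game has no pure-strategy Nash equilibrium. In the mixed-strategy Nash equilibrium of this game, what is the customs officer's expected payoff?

7/3

For the customs officer to be willing to mix, the customs officer must be indifferent between patrol A and patrol B, which pins down the smuggler's mix.
  the customs officer's payoff from patrol A: p·(-5) + (1−p)·5 = -10p + 5
  the customs officer's payoff from patrol B: p·6 + (1−p)·1 = 5p + 1
  -10p + 5 = 5p + 1  ⇒  -15p = -4  ⇒  p = 4/15.
At equilibrium the customs officer is indifferent across columns, so the customs officer's payoff equals the payoff from patrol A: (4/15)·(-5) + (11/15)·5 = 7/3.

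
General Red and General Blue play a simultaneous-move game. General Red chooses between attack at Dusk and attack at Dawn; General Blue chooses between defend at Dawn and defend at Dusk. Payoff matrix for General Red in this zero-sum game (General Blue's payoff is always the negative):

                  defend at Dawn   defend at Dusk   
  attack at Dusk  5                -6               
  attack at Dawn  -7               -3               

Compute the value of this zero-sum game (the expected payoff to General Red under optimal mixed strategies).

v = -19/5

General Blue's mix must leave General Red indifferent between attack at Dusk and attack at Dawn.
  General Red's payoff to attack at Dusk: q·5 + (1−q)·(-6) = 11q - 6
  General Red's payoff to attack at Dawn: q·(-7) + (1−q)·(-3) = -4q - 3
  11q - 6 = -4q - 3  ⇒  15q = 3  ⇒  q = 1/5.
The value is General Red's expected payoff against this mix (using attack at Dusk): (1/5)·5 + (4/5)·(-6) = -19/5.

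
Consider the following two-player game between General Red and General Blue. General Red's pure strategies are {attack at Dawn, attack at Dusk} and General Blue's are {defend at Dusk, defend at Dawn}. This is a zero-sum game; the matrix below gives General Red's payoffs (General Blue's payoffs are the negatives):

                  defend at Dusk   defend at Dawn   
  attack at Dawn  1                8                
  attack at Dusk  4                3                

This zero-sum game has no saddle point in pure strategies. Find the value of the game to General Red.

v = 29/8

General Blue's mix must leave General Red indifferent between attack at Dawn and attack at Dusk.
  General Red's payoff from attack at Dawn: q·1 + (1−q)·8 = -7q + 8
  General Red's payoff from attack at Dusk: q·4 + (1−q)·3 = q + 3
  -7q + 8 = q + 3  ⇒  -8q = -5  ⇒  q = 5/8.
The value is General Red's expected payoff against this mix (using attack at Dawn): (5/8)·1 + (3/8)·8 = 29/8.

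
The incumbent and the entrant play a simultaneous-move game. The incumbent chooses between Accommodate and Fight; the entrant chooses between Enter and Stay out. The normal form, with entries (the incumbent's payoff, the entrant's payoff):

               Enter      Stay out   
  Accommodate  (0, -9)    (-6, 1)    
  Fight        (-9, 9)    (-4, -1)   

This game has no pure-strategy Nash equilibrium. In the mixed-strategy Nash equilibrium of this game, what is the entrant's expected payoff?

0

In a mixed equilibrium the entrant is indifferent between Enter and Stay out; this condition fixes p.
  the entrant's payoff from Enter: p·(-9) + (1−p)·9 = -18p + 9
  the entrant's payoff from Stay out: p·1 + (1−p)·(-1) = 2p - 1
  -18p + 9 = 2p - 1  ⇒  -20p = -10  ⇒  p = 1/2.
At equilibrium the entrant is indifferent across columns, so the entrant's payoff equals the payoff from Enter: (1/2)·(-9) + (1/2)·9 = 0.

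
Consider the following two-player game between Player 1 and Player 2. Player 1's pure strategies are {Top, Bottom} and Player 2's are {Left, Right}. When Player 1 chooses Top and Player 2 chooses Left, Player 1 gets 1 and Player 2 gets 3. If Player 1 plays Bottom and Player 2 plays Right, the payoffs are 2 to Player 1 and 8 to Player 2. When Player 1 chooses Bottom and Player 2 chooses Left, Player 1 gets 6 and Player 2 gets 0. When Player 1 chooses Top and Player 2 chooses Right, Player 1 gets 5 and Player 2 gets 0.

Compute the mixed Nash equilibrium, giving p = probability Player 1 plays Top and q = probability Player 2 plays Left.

In a mixed equilibrium Player 2 is indifferent between Left and Right; this condition fixes p.
  Player 2's payoff from Left: p·3 + (1−p)·0 = 3p
  Player 2's payoff from Right: p·0 + (1−p)·8 = -8p + 8
  3p = -8p + 8  ⇒  11p = 8  ⇒  p = 8/11.
In a mixed equilibrium Player 1 is indifferent between Top and Bottom; this condition fixes q.
  Player 1's expected payoff from Top: q·1 + (1−q)·5 = -4q + 5
  Player 1's expected payoff from Bottom: q·6 + (1−q)·2 = 4q + 2
  -4q + 5 = 4q + 2  ⇒  -8q = -3  ⇒  q = 3/8.

p = 8/11, q = 3/8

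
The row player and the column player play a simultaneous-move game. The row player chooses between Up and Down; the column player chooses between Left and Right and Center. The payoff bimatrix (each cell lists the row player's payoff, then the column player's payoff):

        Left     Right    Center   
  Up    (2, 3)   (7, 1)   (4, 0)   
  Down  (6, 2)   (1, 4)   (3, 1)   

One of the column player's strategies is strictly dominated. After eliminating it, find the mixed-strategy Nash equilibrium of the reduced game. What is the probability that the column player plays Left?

The column player's strategy Center is strictly dominated by Left: 3 > 0 and 2 > 1. Eliminate Center.
In a mixed equilibrium the row player is indifferent between Up and Down; this condition fixes q.
  the row player's expected payoff from Up: q·2 + (1−q)·7 = -5q + 7
  the row player's expected payoff from Down: q·6 + (1−q)·1 = 5q + 1
  -5q + 7 = 5q + 1  ⇒  -10q = -6  ⇒  q = 3/5.

q = 3/5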